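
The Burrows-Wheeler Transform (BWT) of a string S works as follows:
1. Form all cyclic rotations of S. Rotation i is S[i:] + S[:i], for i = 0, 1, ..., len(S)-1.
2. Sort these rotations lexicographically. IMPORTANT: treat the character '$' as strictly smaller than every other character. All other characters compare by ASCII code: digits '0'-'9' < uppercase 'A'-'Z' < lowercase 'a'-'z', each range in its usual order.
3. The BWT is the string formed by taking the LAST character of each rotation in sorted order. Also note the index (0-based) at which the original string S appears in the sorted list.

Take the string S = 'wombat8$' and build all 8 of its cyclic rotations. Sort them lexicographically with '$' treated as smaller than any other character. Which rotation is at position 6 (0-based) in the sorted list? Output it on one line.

All 8 rotations (rotation i = S[i:]+S[:i]):
  rot[0] = wombat8$
  rot[1] = ombat8$w
  rot[2] = mbat8$wo
  rot[3] = bat8$wom
  rot[4] = at8$womb
  rot[5] = t8$womba
  rot[6] = 8$wombat
  rot[7] = $wombat8
Sorted (with $ < everything):
  sorted[0] = $wombat8
  sorted[1] = 8$wombat
  sorted[2] = at8$womb
  sorted[3] = bat8$wom
  sorted[4] = mbat8$wo
  sorted[5] = ombat8$w
  sorted[6] = t8$womba
  sorted[7] = wombat8$
sorted[6] = t8$womba

Answer: t8$womba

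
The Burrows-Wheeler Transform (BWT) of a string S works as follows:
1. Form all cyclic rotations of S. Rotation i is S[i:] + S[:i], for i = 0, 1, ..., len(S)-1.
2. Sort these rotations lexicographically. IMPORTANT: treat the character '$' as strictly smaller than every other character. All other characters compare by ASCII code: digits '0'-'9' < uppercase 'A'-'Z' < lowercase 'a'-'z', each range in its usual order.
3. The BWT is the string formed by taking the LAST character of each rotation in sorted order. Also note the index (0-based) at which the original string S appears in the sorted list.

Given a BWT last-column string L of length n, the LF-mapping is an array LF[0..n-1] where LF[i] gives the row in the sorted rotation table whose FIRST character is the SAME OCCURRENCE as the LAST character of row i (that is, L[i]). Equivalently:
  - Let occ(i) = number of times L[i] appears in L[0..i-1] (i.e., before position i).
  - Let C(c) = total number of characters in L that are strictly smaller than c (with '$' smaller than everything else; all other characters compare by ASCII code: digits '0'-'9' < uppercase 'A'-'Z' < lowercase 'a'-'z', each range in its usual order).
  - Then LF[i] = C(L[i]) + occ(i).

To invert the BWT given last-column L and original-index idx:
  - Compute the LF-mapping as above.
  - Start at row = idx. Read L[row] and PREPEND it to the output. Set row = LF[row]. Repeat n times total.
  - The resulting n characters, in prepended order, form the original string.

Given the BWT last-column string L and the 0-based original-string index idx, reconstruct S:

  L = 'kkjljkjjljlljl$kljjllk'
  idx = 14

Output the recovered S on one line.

Answer: ljjkljlkllllkjjjjlkjk$

Derivation:
LF mapping: 9 10 1 14 2 11 3 4 15 5 16 17 6 18 0 12 19 7 8 20 21 13
Walk LF starting at row 14, prepending L[row]:
  step 1: row=14, L[14]='$', prepend. Next row=LF[14]=0
  step 2: row=0, L[0]='k', prepend. Next row=LF[0]=9
  step 3: row=9, L[9]='j', prepend. Next row=LF[9]=5
  step 4: row=5, L[5]='k', prepend. Next row=LF[5]=11
  step 5: row=11, L[11]='l', prepend. Next row=LF[11]=17
  step 6: row=17, L[17]='j', prepend. Next row=LF[17]=7
  step 7: row=7, L[7]='j', prepend. Next row=LF[7]=4
  step 8: row=4, L[4]='j', prepend. Next row=LF[4]=2
  step 9: row=2, L[2]='j', prepend. Next row=LF[2]=1
  step 10: row=1, L[1]='k', prepend. Next row=LF[1]=10
  step 11: row=10, L[10]='l', prepend. Next row=LF[10]=16
  step 12: row=16, L[16]='l', prepend. Next row=LF[16]=19
  step 13: row=19, L[19]='l', prepend. Next row=LF[19]=20
  step 14: row=20, L[20]='l', prepend. Next row=LF[20]=21
  step 15: row=21, L[21]='k', prepend. Next row=LF[21]=13
  step 16: row=13, L[13]='l', prepend. Next row=LF[13]=18
  step 17: row=18, L[18]='j', prepend. Next row=LF[18]=8
  step 18: row=8, L[8]='l', prepend. Next row=LF[8]=15
  step 19: row=15, L[15]='k', prepend. Next row=LF[15]=12
  step 20: row=12, L[12]='j', prepend. Next row=LF[12]=6
  step 21: row=6, L[6]='j', prepend. Next row=LF[6]=3
  step 22: row=3, L[3]='l', prepend. Next row=LF[3]=14
Reversed output: ljjkljlkllllkjjjjlkjk$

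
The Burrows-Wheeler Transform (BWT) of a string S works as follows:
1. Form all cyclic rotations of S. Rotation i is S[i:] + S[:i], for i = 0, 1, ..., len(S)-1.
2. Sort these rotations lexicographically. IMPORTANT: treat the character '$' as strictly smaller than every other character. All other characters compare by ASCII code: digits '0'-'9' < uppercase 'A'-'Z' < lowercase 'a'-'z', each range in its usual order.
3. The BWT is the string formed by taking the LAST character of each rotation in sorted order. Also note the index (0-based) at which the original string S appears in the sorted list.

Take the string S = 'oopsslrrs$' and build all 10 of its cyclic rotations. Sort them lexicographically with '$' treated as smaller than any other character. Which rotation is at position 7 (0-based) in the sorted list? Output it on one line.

Answer: s$oopsslrr

Derivation:
All 10 rotations (rotation i = S[i:]+S[:i]):
  rot[0] = oopsslrrs$
  rot[1] = opsslrrs$o
  rot[2] = psslrrs$oo
  rot[3] = sslrrs$oop
  rot[4] = slrrs$oops
  rot[5] = lrrs$oopss
  rot[6] = rrs$oopssl
  rot[7] = rs$oopsslr
  rot[8] = s$oopsslrr
  rot[9] = $oopsslrrs
Sorted (with $ < everything):
  sorted[0] = $oopsslrrs
  sorted[1] = lrrs$oopss
  sorted[2] = oopsslrrs$
  sorted[3] = opsslrrs$o
  sorted[4] = psslrrs$oo
  sorted[5] = rrs$oopssl
  sorted[6] = rs$oopsslr
  sorted[7] = s$oopsslrr
  sorted[8] = slrrs$oops
  sorted[9] = sslrrs$oop
sorted[7] = s$oopsslrr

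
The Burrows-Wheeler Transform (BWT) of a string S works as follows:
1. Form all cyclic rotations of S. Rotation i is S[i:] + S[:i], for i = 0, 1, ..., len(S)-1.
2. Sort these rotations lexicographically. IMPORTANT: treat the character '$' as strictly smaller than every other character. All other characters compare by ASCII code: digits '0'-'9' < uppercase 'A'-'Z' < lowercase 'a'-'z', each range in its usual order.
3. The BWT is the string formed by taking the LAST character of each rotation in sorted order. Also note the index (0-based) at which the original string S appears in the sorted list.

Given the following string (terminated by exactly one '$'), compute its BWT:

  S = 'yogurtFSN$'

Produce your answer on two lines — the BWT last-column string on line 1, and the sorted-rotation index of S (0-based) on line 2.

Answer: NtSFoyurg$
9

Derivation:
All 10 rotations (rotation i = S[i:]+S[:i]):
  rot[0] = yogurtFSN$
  rot[1] = ogurtFSN$y
  rot[2] = gurtFSN$yo
  rot[3] = urtFSN$yog
  rot[4] = rtFSN$yogu
  rot[5] = tFSN$yogur
  rot[6] = FSN$yogurt
  rot[7] = SN$yogurtF
  rot[8] = N$yogurtFS
  rot[9] = $yogurtFSN
Sorted (with $ < everything):
  sorted[0] = $yogurtFSN  (last char: 'N')
  sorted[1] = FSN$yogurt  (last char: 't')
  sorted[2] = N$yogurtFS  (last char: 'S')
  sorted[3] = SN$yogurtF  (last char: 'F')
  sorted[4] = gurtFSN$yo  (last char: 'o')
  sorted[5] = ogurtFSN$y  (last char: 'y')
  sorted[6] = rtFSN$yogu  (last char: 'u')
  sorted[7] = tFSN$yogur  (last char: 'r')
  sorted[8] = urtFSN$yog  (last char: 'g')
  sorted[9] = yogurtFSN$  (last char: '$')
Last column: NtSFoyurg$
Original string S is at sorted index 9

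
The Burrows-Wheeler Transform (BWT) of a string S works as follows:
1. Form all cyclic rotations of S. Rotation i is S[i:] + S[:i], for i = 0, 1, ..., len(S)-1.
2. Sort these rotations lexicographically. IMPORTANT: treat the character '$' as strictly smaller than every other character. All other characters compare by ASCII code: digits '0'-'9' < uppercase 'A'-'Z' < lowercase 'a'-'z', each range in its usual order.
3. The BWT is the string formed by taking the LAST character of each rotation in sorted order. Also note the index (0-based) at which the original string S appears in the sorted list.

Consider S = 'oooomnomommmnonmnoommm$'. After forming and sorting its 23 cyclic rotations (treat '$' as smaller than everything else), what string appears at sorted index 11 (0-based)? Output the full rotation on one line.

All 23 rotations (rotation i = S[i:]+S[:i]):
  rot[0] = oooomnomommmnonmnoommm$
  rot[1] = ooomnomommmnonmnoommm$o
  rot[2] = oomnomommmnonmnoommm$oo
  rot[3] = omnomommmnonmnoommm$ooo
  rot[4] = mnomommmnonmnoommm$oooo
  rot[5] = nomommmnonmnoommm$oooom
  rot[6] = omommmnonmnoommm$oooomn
  rot[7] = mommmnonmnoommm$oooomno
  rot[8] = ommmnonmnoommm$oooomnom
  rot[9] = mmmnonmnoommm$oooomnomo
  rot[10] = mmnonmnoommm$oooomnomom
  rot[11] = mnonmnoommm$oooomnomomm
  rot[12] = nonmnoommm$oooomnomommm
  rot[13] = onmnoommm$oooomnomommmn
  rot[14] = nmnoommm$oooomnomommmno
  rot[15] = mnoommm$oooomnomommmnon
  rot[16] = noommm$oooomnomommmnonm
  rot[17] = oommm$oooomnomommmnonmn
  rot[18] = ommm$oooomnomommmnonmno
  rot[19] = mmm$oooomnomommmnonmnoo
  rot[20] = mm$oooomnomommmnonmnoom
  rot[21] = m$oooomnomommmnonmnoomm
  rot[22] = $oooomnomommmnonmnoommm
Sorted (with $ < everything):
  sorted[0] = $oooomnomommmnonmnoommm
  sorted[1] = m$oooomnomommmnonmnoomm
  sorted[2] = mm$oooomnomommmnonmnoom
  sorted[3] = mmm$oooomnomommmnonmnoo
  sorted[4] = mmmnonmnoommm$oooomnomo
  sorted[5] = mmnonmnoommm$oooomnomom
  sorted[6] = mnomommmnonmnoommm$oooo
  sorted[7] = mnonmnoommm$oooomnomomm
  sorted[8] = mnoommm$oooomnomommmnon
  sorted[9] = mommmnonmnoommm$oooomno
  sorted[10] = nmnoommm$oooomnomommmno
  sorted[11] = nomommmnonmnoommm$oooom
  sorted[12] = nonmnoommm$oooomnomommm
  sorted[13] = noommm$oooomnomommmnonm
  sorted[14] = ommm$oooomnomommmnonmno
  sorted[15] = ommmnonmnoommm$oooomnom
  sorted[16] = omnomommmnonmnoommm$ooo
  sorted[17] = omommmnonmnoommm$oooomn
  sorted[18] = onmnoommm$oooomnomommmn
  sorted[19] = oommm$oooomnomommmnonmn
  sorted[20] = oomnomommmnonmnoommm$oo
  sorted[21] = ooomnomommmnonmnoommm$o
  sorted[22] = oooomnomommmnonmnoommm$
sorted[11] = nomommmnonmnoommm$oooom

Answer: nomommmnonmnoommm$oooom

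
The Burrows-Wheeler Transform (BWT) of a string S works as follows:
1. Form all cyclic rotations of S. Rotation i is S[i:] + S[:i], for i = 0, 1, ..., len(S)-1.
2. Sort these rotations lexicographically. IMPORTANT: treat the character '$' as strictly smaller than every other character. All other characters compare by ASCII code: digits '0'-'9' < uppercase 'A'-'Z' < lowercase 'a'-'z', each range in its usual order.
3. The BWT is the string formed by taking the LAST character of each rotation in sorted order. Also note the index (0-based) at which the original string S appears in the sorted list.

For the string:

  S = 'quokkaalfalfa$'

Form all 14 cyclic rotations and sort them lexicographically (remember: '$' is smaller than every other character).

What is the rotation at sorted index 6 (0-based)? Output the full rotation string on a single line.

Answer: falfa$quokkaal

Derivation:
All 14 rotations (rotation i = S[i:]+S[:i]):
  rot[0] = quokkaalfalfa$
  rot[1] = uokkaalfalfa$q
  rot[2] = okkaalfalfa$qu
  rot[3] = kkaalfalfa$quo
  rot[4] = kaalfalfa$quok
  rot[5] = aalfalfa$quokk
  rot[6] = alfalfa$quokka
  rot[7] = lfalfa$quokkaa
  rot[8] = falfa$quokkaal
  rot[9] = alfa$quokkaalf
  rot[10] = lfa$quokkaalfa
  rot[11] = fa$quokkaalfal
  rot[12] = a$quokkaalfalf
  rot[13] = $quokkaalfalfa
Sorted (with $ < everything):
  sorted[0] = $quokkaalfalfa
  sorted[1] = a$quokkaalfalf
  sorted[2] = aalfalfa$quokk
  sorted[3] = alfa$quokkaalf
  sorted[4] = alfalfa$quokka
  sorted[5] = fa$quokkaalfal
  sorted[6] = falfa$quokkaal
  sorted[7] = kaalfalfa$quok
  sorted[8] = kkaalfalfa$quo
  sorted[9] = lfa$quokkaalfa
  sorted[10] = lfalfa$quokkaa
  sorted[11] = okkaalfalfa$qu
  sorted[12] = quokkaalfalfa$
  sorted[13] = uokkaalfalfa$q
sorted[6] = falfa$quokkaal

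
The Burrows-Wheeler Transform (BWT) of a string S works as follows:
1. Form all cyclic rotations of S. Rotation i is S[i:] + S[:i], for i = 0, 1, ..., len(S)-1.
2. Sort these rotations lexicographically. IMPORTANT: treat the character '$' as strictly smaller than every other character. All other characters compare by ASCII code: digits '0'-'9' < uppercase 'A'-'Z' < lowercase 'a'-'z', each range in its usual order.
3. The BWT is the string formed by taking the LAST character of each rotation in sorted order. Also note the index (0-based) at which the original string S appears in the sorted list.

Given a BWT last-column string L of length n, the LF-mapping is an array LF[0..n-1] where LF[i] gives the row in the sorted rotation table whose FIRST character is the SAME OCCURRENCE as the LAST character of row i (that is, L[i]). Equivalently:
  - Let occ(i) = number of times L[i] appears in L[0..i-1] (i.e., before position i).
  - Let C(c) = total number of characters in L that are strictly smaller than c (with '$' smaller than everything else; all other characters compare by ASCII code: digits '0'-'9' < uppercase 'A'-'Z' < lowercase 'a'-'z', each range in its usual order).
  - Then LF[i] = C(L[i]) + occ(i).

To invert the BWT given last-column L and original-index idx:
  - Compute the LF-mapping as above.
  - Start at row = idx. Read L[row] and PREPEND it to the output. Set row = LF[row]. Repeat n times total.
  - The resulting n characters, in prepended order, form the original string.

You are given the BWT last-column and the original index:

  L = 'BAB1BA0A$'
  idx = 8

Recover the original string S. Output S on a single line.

LF mapping: 6 3 7 2 8 4 1 5 0
Walk LF starting at row 8, prepending L[row]:
  step 1: row=8, L[8]='$', prepend. Next row=LF[8]=0
  step 2: row=0, L[0]='B', prepend. Next row=LF[0]=6
  step 3: row=6, L[6]='0', prepend. Next row=LF[6]=1
  step 4: row=1, L[1]='A', prepend. Next row=LF[1]=3
  step 5: row=3, L[3]='1', prepend. Next row=LF[3]=2
  step 6: row=2, L[2]='B', prepend. Next row=LF[2]=7
  step 7: row=7, L[7]='A', prepend. Next row=LF[7]=5
  step 8: row=5, L[5]='A', prepend. Next row=LF[5]=4
  step 9: row=4, L[4]='B', prepend. Next row=LF[4]=8
Reversed output: BAAB1A0B$

Answer: BAAB1A0B$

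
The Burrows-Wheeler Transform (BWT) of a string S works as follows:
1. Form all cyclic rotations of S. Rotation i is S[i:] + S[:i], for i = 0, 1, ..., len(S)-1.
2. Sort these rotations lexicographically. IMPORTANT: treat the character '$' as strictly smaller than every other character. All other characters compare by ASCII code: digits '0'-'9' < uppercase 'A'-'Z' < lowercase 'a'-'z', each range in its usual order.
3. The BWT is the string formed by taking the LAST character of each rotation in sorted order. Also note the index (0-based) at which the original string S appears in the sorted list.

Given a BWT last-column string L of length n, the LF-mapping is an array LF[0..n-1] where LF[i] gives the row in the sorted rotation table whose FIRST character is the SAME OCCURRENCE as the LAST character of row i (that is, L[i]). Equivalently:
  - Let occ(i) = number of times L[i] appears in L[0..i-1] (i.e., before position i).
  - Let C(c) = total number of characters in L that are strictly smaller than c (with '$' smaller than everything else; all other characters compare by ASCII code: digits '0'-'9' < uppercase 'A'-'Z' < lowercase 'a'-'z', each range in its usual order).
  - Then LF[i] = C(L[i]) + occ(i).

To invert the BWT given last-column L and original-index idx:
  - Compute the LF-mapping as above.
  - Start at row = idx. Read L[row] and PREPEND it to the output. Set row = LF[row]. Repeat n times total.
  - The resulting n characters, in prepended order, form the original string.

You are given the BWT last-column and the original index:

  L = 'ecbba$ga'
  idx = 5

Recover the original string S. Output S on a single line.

Answer: cabbage$

Derivation:
LF mapping: 6 5 3 4 1 0 7 2
Walk LF starting at row 5, prepending L[row]:
  step 1: row=5, L[5]='$', prepend. Next row=LF[5]=0
  step 2: row=0, L[0]='e', prepend. Next row=LF[0]=6
  step 3: row=6, L[6]='g', prepend. Next row=LF[6]=7
  step 4: row=7, L[7]='a', prepend. Next row=LF[7]=2
  step 5: row=2, L[2]='b', prepend. Next row=LF[2]=3
  step 6: row=3, L[3]='b', prepend. Next row=LF[3]=4
  step 7: row=4, L[4]='a', prepend. Next row=LF[4]=1
  step 8: row=1, L[1]='c', prepend. Next row=LF[1]=5
Reversed output: cabbage$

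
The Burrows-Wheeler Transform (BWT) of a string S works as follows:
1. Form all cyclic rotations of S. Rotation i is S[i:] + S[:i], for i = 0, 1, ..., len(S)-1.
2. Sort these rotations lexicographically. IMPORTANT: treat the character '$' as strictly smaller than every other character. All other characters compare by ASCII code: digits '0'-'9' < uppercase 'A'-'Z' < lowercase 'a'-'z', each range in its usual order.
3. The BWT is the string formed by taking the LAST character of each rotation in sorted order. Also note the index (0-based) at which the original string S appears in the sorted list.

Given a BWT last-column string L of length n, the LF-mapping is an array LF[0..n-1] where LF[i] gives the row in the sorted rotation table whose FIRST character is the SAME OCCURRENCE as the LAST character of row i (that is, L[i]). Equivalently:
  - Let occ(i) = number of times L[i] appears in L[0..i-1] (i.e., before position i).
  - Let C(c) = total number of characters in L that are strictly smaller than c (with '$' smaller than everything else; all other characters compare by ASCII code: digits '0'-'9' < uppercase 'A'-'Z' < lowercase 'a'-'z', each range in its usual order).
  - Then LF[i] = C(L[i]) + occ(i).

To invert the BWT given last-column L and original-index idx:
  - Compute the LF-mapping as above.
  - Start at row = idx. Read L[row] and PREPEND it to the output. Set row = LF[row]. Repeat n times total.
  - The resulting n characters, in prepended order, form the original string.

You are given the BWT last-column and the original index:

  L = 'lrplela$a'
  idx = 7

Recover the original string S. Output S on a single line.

LF mapping: 4 8 7 5 3 6 1 0 2
Walk LF starting at row 7, prepending L[row]:
  step 1: row=7, L[7]='$', prepend. Next row=LF[7]=0
  step 2: row=0, L[0]='l', prepend. Next row=LF[0]=4
  step 3: row=4, L[4]='e', prepend. Next row=LF[4]=3
  step 4: row=3, L[3]='l', prepend. Next row=LF[3]=5
  step 5: row=5, L[5]='l', prepend. Next row=LF[5]=6
  step 6: row=6, L[6]='a', prepend. Next row=LF[6]=1
  step 7: row=1, L[1]='r', prepend. Next row=LF[1]=8
  step 8: row=8, L[8]='a', prepend. Next row=LF[8]=2
  step 9: row=2, L[2]='p', prepend. Next row=LF[2]=7
Reversed output: parallel$

Answer: parallel$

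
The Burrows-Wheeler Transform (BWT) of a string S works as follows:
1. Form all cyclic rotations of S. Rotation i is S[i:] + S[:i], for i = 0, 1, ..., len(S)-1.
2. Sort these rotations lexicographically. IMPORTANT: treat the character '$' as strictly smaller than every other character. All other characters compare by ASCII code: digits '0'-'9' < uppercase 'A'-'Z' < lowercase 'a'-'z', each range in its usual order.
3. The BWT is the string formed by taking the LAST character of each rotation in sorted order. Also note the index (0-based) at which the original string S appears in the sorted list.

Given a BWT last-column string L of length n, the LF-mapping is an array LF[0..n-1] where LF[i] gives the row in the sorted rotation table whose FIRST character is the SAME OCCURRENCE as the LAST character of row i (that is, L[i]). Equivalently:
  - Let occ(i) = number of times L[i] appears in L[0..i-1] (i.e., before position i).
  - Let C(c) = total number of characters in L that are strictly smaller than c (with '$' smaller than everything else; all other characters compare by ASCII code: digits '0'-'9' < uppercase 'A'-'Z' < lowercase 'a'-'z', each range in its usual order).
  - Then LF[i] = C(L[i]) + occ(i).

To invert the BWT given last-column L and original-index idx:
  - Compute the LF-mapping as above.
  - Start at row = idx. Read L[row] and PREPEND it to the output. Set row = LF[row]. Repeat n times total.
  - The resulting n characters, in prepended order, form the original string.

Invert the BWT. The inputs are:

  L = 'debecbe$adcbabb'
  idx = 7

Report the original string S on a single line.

LF mapping: 10 12 3 13 8 4 14 0 1 11 9 5 2 6 7
Walk LF starting at row 7, prepending L[row]:
  step 1: row=7, L[7]='$', prepend. Next row=LF[7]=0
  step 2: row=0, L[0]='d', prepend. Next row=LF[0]=10
  step 3: row=10, L[10]='c', prepend. Next row=LF[10]=9
  step 4: row=9, L[9]='d', prepend. Next row=LF[9]=11
  step 5: row=11, L[11]='b', prepend. Next row=LF[11]=5
  step 6: row=5, L[5]='b', prepend. Next row=LF[5]=4
  step 7: row=4, L[4]='c', prepend. Next row=LF[4]=8
  step 8: row=8, L[8]='a', prepend. Next row=LF[8]=1
  step 9: row=1, L[1]='e', prepend. Next row=LF[1]=12
  step 10: row=12, L[12]='a', prepend. Next row=LF[12]=2
  step 11: row=2, L[2]='b', prepend. Next row=LF[2]=3
  step 12: row=3, L[3]='e', prepend. Next row=LF[3]=13
  step 13: row=13, L[13]='b', prepend. Next row=LF[13]=6
  step 14: row=6, L[6]='e', prepend. Next row=LF[6]=14
  step 15: row=14, L[14]='b', prepend. Next row=LF[14]=7
Reversed output: bebebaeacbbdcd$

Answer: bebebaeacbbdcd$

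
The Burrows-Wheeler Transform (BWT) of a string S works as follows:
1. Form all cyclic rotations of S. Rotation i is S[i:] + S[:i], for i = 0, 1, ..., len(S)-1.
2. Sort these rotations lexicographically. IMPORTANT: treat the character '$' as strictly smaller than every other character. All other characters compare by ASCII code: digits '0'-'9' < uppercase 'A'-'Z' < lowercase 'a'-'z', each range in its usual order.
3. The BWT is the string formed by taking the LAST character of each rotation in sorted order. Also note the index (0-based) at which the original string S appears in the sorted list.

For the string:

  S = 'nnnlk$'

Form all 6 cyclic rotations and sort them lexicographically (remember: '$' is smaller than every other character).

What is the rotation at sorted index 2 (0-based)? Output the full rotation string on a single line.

Answer: lk$nnn

Derivation:
All 6 rotations (rotation i = S[i:]+S[:i]):
  rot[0] = nnnlk$
  rot[1] = nnlk$n
  rot[2] = nlk$nn
  rot[3] = lk$nnn
  rot[4] = k$nnnl
  rot[5] = $nnnlk
Sorted (with $ < everything):
  sorted[0] = $nnnlk
  sorted[1] = k$nnnl
  sorted[2] = lk$nnn
  sorted[3] = nlk$nn
  sorted[4] = nnlk$n
  sorted[5] = nnnlk$
sorted[2] = lk$nnn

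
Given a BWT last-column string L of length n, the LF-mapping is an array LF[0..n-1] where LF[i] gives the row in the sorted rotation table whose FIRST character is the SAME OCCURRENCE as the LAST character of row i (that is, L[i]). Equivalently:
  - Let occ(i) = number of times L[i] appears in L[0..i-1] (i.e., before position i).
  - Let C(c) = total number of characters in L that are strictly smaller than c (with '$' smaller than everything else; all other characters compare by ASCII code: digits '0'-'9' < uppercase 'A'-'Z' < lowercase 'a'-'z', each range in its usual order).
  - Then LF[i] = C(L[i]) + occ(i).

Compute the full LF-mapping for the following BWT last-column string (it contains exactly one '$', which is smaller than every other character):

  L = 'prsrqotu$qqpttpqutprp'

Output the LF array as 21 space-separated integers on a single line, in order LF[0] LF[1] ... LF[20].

Answer: 2 11 14 12 7 1 15 19 0 8 9 3 16 17 4 10 20 18 5 13 6

Derivation:
Char counts: '$':1, 'o':1, 'p':5, 'q':4, 'r':3, 's':1, 't':4, 'u':2
C (first-col start): C('$')=0, C('o')=1, C('p')=2, C('q')=7, C('r')=11, C('s')=14, C('t')=15, C('u')=19
L[0]='p': occ=0, LF[0]=C('p')+0=2+0=2
L[1]='r': occ=0, LF[1]=C('r')+0=11+0=11
L[2]='s': occ=0, LF[2]=C('s')+0=14+0=14
L[3]='r': occ=1, LF[3]=C('r')+1=11+1=12
L[4]='q': occ=0, LF[4]=C('q')+0=7+0=7
L[5]='o': occ=0, LF[5]=C('o')+0=1+0=1
L[6]='t': occ=0, LF[6]=C('t')+0=15+0=15
L[7]='u': occ=0, LF[7]=C('u')+0=19+0=19
L[8]='$': occ=0, LF[8]=C('$')+0=0+0=0
L[9]='q': occ=1, LF[9]=C('q')+1=7+1=8
L[10]='q': occ=2, LF[10]=C('q')+2=7+2=9
L[11]='p': occ=1, LF[11]=C('p')+1=2+1=3
L[12]='t': occ=1, LF[12]=C('t')+1=15+1=16
L[13]='t': occ=2, LF[13]=C('t')+2=15+2=17
L[14]='p': occ=2, LF[14]=C('p')+2=2+2=4
L[15]='q': occ=3, LF[15]=C('q')+3=7+3=10
L[16]='u': occ=1, LF[16]=C('u')+1=19+1=20
L[17]='t': occ=3, LF[17]=C('t')+3=15+3=18
L[18]='p': occ=3, LF[18]=C('p')+3=2+3=5
L[19]='r': occ=2, LF[19]=C('r')+2=11+2=13
L[20]='p': occ=4, LF[20]=C('p')+4=2+4=6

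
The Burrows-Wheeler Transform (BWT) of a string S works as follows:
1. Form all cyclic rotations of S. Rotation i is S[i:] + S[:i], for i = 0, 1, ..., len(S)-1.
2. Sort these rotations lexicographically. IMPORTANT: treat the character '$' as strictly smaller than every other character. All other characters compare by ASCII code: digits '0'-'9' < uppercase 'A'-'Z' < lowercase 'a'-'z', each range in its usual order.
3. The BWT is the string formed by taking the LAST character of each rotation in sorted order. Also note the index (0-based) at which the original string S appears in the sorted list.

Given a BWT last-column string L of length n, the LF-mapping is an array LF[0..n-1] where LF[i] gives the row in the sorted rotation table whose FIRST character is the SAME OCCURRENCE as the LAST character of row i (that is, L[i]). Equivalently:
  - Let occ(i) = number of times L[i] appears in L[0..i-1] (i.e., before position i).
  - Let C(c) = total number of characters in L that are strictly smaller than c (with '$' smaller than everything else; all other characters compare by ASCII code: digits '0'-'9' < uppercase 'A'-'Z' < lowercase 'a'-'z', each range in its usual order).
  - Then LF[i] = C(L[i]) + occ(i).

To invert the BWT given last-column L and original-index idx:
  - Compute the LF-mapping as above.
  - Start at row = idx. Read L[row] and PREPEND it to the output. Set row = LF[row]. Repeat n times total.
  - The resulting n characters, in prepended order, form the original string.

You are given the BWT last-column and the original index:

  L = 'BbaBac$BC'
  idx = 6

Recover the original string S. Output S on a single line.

Answer: aCcaBBbB$

Derivation:
LF mapping: 1 7 5 2 6 8 0 3 4
Walk LF starting at row 6, prepending L[row]:
  step 1: row=6, L[6]='$', prepend. Next row=LF[6]=0
  step 2: row=0, L[0]='B', prepend. Next row=LF[0]=1
  step 3: row=1, L[1]='b', prepend. Next row=LF[1]=7
  step 4: row=7, L[7]='B', prepend. Next row=LF[7]=3
  step 5: row=3, L[3]='B', prepend. Next row=LF[3]=2
  step 6: row=2, L[2]='a', prepend. Next row=LF[2]=5
  step 7: row=5, L[5]='c', prepend. Next row=LF[5]=8
  step 8: row=8, L[8]='C', prepend. Next row=LF[8]=4
  step 9: row=4, L[4]='a', prepend. Next row=LF[4]=6
Reversed output: aCcaBBbB$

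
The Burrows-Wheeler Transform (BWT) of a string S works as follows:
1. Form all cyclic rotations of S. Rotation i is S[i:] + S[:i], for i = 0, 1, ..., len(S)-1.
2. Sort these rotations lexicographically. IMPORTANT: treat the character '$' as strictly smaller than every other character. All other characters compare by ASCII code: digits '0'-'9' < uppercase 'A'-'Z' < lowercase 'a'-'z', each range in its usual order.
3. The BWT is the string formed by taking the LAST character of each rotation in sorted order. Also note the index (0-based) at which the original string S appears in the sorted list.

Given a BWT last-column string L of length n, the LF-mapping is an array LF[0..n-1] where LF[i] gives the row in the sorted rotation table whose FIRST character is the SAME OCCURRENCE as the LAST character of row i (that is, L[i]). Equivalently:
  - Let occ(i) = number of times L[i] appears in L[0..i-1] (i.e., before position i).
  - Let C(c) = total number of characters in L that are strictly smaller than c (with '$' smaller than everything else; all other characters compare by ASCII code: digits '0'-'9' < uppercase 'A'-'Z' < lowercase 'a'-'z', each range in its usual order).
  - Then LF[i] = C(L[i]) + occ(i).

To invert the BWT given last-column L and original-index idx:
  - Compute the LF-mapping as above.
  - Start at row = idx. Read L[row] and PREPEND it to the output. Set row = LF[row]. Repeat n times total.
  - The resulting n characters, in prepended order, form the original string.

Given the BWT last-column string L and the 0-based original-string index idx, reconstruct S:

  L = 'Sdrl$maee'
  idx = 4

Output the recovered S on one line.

Answer: emeraldS$

Derivation:
LF mapping: 1 3 8 6 0 7 2 4 5
Walk LF starting at row 4, prepending L[row]:
  step 1: row=4, L[4]='$', prepend. Next row=LF[4]=0
  step 2: row=0, L[0]='S', prepend. Next row=LF[0]=1
  step 3: row=1, L[1]='d', prepend. Next row=LF[1]=3
  step 4: row=3, L[3]='l', prepend. Next row=LF[3]=6
  step 5: row=6, L[6]='a', prepend. Next row=LF[6]=2
  step 6: row=2, L[2]='r', prepend. Next row=LF[2]=8
  step 7: row=8, L[8]='e', prepend. Next row=LF[8]=5
  step 8: row=5, L[5]='m', prepend. Next row=LF[5]=7
  step 9: row=7, L[7]='e', prepend. Next row=LF[7]=4
Reversed output: emeraldS$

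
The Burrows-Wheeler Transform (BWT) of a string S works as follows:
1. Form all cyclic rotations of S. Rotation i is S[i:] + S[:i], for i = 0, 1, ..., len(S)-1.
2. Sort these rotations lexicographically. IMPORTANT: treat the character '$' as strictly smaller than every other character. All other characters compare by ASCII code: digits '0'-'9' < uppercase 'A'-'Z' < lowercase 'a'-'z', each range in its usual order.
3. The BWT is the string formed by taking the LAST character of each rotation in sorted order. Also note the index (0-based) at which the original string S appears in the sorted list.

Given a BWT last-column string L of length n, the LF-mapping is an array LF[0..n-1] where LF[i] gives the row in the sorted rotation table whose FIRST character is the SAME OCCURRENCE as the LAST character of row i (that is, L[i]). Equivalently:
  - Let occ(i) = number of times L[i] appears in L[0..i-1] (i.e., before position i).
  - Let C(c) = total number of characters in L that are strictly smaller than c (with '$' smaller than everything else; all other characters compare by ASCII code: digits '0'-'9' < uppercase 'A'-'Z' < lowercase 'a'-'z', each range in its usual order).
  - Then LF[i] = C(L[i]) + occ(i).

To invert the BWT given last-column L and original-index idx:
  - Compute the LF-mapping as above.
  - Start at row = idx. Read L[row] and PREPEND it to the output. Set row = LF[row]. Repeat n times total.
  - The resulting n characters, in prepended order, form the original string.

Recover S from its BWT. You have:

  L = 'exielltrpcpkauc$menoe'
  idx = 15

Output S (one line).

Answer: picklecounterexample$

Derivation:
LF mapping: 4 20 8 5 10 11 18 17 15 2 16 9 1 19 3 0 12 6 13 14 7
Walk LF starting at row 15, prepending L[row]:
  step 1: row=15, L[15]='$', prepend. Next row=LF[15]=0
  step 2: row=0, L[0]='e', prepend. Next row=LF[0]=4
  step 3: row=4, L[4]='l', prepend. Next row=LF[4]=10
  step 4: row=10, L[10]='p', prepend. Next row=LF[10]=16
  step 5: row=16, L[16]='m', prepend. Next row=LF[16]=12
  step 6: row=12, L[12]='a', prepend. Next row=LF[12]=1
  step 7: row=1, L[1]='x', prepend. Next row=LF[1]=20
  step 8: row=20, L[20]='e', prepend. Next row=LF[20]=7
  step 9: row=7, L[7]='r', prepend. Next row=LF[7]=17
  step 10: row=17, L[17]='e', prepend. Next row=LF[17]=6
  step 11: row=6, L[6]='t', prepend. Next row=LF[6]=18
  step 12: row=18, L[18]='n', prepend. Next row=LF[18]=13
  step 13: row=13, L[13]='u', prepend. Next row=LF[13]=19
  step 14: row=19, L[19]='o', prepend. Next row=LF[19]=14
  step 15: row=14, L[14]='c', prepend. Next row=LF[14]=3
  step 16: row=3, L[3]='e', prepend. Next row=LF[3]=5
  step 17: row=5, L[5]='l', prepend. Next row=LF[5]=11
  step 18: row=11, L[11]='k', prepend. Next row=LF[11]=9
  step 19: row=9, L[9]='c', prepend. Next row=LF[9]=2
  step 20: row=2, L[2]='i', prepend. Next row=LF[2]=8
  step 21: row=8, L[8]='p', prepend. Next row=LF[8]=15
Reversed output: picklecounterexample$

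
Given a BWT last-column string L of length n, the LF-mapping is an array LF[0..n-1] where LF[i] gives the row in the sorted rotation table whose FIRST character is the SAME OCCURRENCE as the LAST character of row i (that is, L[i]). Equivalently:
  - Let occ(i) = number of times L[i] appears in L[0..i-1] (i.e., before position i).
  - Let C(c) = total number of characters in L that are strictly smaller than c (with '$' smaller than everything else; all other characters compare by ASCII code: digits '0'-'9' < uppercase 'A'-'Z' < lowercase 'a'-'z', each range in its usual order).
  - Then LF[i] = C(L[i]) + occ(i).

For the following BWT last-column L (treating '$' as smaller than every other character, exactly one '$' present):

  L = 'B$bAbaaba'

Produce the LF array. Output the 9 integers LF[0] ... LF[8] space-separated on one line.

Char counts: '$':1, 'A':1, 'B':1, 'a':3, 'b':3
C (first-col start): C('$')=0, C('A')=1, C('B')=2, C('a')=3, C('b')=6
L[0]='B': occ=0, LF[0]=C('B')+0=2+0=2
L[1]='$': occ=0, LF[1]=C('$')+0=0+0=0
L[2]='b': occ=0, LF[2]=C('b')+0=6+0=6
L[3]='A': occ=0, LF[3]=C('A')+0=1+0=1
L[4]='b': occ=1, LF[4]=C('b')+1=6+1=7
L[5]='a': occ=0, LF[5]=C('a')+0=3+0=3
L[6]='a': occ=1, LF[6]=C('a')+1=3+1=4
L[7]='b': occ=2, LF[7]=C('b')+2=6+2=8
L[8]='a': occ=2, LF[8]=C('a')+2=3+2=5

Answer: 2 0 6 1 7 3 4 8 5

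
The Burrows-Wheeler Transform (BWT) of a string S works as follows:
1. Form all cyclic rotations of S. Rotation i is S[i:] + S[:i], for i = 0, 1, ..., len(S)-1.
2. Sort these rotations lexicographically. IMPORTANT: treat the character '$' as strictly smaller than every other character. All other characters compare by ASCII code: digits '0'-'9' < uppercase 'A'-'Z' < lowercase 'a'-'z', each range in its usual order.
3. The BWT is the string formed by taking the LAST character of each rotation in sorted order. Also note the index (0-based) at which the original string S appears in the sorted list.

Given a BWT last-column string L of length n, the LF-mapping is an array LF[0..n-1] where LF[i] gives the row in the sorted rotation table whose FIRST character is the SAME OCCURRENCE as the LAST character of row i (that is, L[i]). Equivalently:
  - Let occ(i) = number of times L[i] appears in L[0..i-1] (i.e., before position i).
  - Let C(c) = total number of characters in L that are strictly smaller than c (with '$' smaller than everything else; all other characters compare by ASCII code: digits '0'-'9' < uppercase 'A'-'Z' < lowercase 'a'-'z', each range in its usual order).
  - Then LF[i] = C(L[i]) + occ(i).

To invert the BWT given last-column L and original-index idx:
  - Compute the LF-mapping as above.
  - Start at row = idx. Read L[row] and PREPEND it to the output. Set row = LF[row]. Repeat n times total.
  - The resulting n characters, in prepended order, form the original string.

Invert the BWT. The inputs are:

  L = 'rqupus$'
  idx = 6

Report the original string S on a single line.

Answer: usuqpr$

Derivation:
LF mapping: 3 2 5 1 6 4 0
Walk LF starting at row 6, prepending L[row]:
  step 1: row=6, L[6]='$', prepend. Next row=LF[6]=0
  step 2: row=0, L[0]='r', prepend. Next row=LF[0]=3
  step 3: row=3, L[3]='p', prepend. Next row=LF[3]=1
  step 4: row=1, L[1]='q', prepend. Next row=LF[1]=2
  step 5: row=2, L[2]='u', prepend. Next row=LF[2]=5
  step 6: row=5, L[5]='s', prepend. Next row=LF[5]=4
  step 7: row=4, L[4]='u', prepend. Next row=LF[4]=6
Reversed output: usuqpr$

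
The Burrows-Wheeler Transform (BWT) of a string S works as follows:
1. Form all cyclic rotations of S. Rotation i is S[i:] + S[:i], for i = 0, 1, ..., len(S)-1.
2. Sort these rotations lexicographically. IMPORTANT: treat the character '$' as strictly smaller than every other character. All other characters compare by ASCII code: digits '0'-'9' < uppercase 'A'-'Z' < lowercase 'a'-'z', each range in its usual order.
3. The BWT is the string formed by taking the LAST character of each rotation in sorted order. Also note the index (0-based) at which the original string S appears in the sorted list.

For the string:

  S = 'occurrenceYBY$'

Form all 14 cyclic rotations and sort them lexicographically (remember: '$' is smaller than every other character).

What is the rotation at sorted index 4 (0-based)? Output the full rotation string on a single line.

Answer: ccurrenceYBY$o

Derivation:
All 14 rotations (rotation i = S[i:]+S[:i]):
  rot[0] = occurrenceYBY$
  rot[1] = ccurrenceYBY$o
  rot[2] = currenceYBY$oc
  rot[3] = urrenceYBY$occ
  rot[4] = rrenceYBY$occu
  rot[5] = renceYBY$occur
  rot[6] = enceYBY$occurr
  rot[7] = nceYBY$occurre
  rot[8] = ceYBY$occurren
  rot[9] = eYBY$occurrenc
  rot[10] = YBY$occurrence
  rot[11] = BY$occurrenceY
  rot[12] = Y$occurrenceYB
  rot[13] = $occurrenceYBY
Sorted (with $ < everything):
  sorted[0] = $occurrenceYBY
  sorted[1] = BY$occurrenceY
  sorted[2] = Y$occurrenceYB
  sorted[3] = YBY$occurrence
  sorted[4] = ccurrenceYBY$o
  sorted[5] = ceYBY$occurren
  sorted[6] = currenceYBY$oc
  sorted[7] = eYBY$occurrenc
  sorted[8] = enceYBY$occurr
  sorted[9] = nceYBY$occurre
  sorted[10] = occurrenceYBY$
  sorted[11] = renceYBY$occur
  sorted[12] = rrenceYBY$occu
  sorted[13] = urrenceYBY$occ
sorted[4] = ccurrenceYBY$o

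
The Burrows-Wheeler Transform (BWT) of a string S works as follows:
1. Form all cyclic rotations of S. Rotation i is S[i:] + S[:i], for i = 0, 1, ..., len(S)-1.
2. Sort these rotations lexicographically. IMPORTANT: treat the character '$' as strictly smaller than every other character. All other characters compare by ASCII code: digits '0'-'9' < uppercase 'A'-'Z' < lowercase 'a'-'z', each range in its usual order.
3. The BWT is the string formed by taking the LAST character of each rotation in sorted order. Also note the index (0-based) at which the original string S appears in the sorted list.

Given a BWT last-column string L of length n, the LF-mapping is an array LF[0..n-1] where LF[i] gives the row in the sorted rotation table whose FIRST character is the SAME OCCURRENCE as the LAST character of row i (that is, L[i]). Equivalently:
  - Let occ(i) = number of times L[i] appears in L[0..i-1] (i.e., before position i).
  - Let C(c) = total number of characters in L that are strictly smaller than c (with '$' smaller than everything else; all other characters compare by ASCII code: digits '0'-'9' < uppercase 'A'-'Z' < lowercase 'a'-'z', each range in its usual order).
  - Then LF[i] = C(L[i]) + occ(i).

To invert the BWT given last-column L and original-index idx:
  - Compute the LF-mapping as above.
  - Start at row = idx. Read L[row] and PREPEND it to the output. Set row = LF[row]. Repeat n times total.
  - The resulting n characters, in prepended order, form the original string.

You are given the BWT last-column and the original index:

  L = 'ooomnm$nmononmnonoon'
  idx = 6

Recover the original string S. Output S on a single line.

LF mapping: 12 13 14 1 5 2 0 6 3 15 7 16 8 4 9 17 10 18 19 11
Walk LF starting at row 6, prepending L[row]:
  step 1: row=6, L[6]='$', prepend. Next row=LF[6]=0
  step 2: row=0, L[0]='o', prepend. Next row=LF[0]=12
  step 3: row=12, L[12]='n', prepend. Next row=LF[12]=8
  step 4: row=8, L[8]='m', prepend. Next row=LF[8]=3
  step 5: row=3, L[3]='m', prepend. Next row=LF[3]=1
  step 6: row=1, L[1]='o', prepend. Next row=LF[1]=13
  step 7: row=13, L[13]='m', prepend. Next row=LF[13]=4
  step 8: row=4, L[4]='n', prepend. Next row=LF[4]=5
  step 9: row=5, L[5]='m', prepend. Next row=LF[5]=2
  step 10: row=2, L[2]='o', prepend. Next row=LF[2]=14
  step 11: row=14, L[14]='n', prepend. Next row=LF[14]=9
  step 12: row=9, L[9]='o', prepend. Next row=LF[9]=15
  step 13: row=15, L[15]='o', prepend. Next row=LF[15]=17
  step 14: row=17, L[17]='o', prepend. Next row=LF[17]=18
  step 15: row=18, L[18]='o', prepend. Next row=LF[18]=19
  step 16: row=19, L[19]='n', prepend. Next row=LF[19]=11
  step 17: row=11, L[11]='o', prepend. Next row=LF[11]=16
  step 18: row=16, L[16]='n', prepend. Next row=LF[16]=10
  step 19: row=10, L[10]='n', prepend. Next row=LF[10]=7
  step 20: row=7, L[7]='n', prepend. Next row=LF[7]=6
Reversed output: nnnonoooonomnmommno$

Answer: nnnonoooonomnmommno$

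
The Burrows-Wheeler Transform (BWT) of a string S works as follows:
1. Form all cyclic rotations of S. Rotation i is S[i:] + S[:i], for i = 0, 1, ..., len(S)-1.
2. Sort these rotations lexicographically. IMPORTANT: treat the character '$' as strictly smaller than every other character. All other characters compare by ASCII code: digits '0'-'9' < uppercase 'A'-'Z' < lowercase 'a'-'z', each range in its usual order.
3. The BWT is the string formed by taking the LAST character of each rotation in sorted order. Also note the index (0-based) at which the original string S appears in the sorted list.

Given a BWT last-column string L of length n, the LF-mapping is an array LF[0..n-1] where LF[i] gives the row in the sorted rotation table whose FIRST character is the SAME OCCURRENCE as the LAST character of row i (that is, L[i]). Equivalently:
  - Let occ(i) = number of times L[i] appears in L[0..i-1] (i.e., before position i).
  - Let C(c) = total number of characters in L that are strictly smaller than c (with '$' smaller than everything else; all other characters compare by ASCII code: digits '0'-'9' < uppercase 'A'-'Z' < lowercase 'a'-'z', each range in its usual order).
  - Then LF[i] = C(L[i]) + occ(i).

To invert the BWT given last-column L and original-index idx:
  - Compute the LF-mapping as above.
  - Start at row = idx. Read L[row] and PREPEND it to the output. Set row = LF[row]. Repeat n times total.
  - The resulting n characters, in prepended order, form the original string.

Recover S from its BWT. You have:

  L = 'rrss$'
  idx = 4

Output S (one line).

Answer: ssrr$

Derivation:
LF mapping: 1 2 3 4 0
Walk LF starting at row 4, prepending L[row]:
  step 1: row=4, L[4]='$', prepend. Next row=LF[4]=0
  step 2: row=0, L[0]='r', prepend. Next row=LF[0]=1
  step 3: row=1, L[1]='r', prepend. Next row=LF[1]=2
  step 4: row=2, L[2]='s', prepend. Next row=LF[2]=3
  step 5: row=3, L[3]='s', prepend. Next row=LF[3]=4
Reversed output: ssrr$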